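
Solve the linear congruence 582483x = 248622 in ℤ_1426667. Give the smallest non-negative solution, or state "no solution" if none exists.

1977

First find gcd(582483, 1426667):
1426667 = 2×582483 + 261701
582483 = 2×261701 + 59081
261701 = 4×59081 + 25377
59081 = 2×25377 + 8327
25377 = 3×8327 + 396
8327 = 21×396 + 11
396 = 36×11 + 0
gcd = 11 and 11 | 248622, so solutions exist. Divide through by 11: 52953x ≡ 22602 (mod 129697).
Now find 52953⁻¹ mod 129697:
129697 = 2·52953 + 23791
52953 = 2·23791 + 5371
23791 = 4·5371 + 2307
5371 = 2·2307 + 757
2307 = 3·757 + 36
757 = 21·36 + 1
36 = 36·1 + 0
Back-substitute:
1 = 757 − 21·36
1 = −21·2307 + 64·757
1 = 64·5371 − 149·2307
1 = −149·23791 + 660·5371
1 = 660·52953 − 1469·23791
1 = −1469·129697 + 3598·52953
So 52953⁻¹ ≡ 3598 (mod 129697).
Then x ≡ 3598·22602 ≡ 1977 (mod 129697); the smallest non-negative solution is x = 1977.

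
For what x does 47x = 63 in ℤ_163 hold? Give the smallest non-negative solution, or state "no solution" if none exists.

147

First find gcd(47, 163):
163 = 3×47 + 22
47 = 2×22 + 3
22 = 7×3 + 1
3 = 3×1 + 0
gcd = 1, so a unique solution mod 163 exists.
Back-substitute for the Bézout coefficients:
1 = 22 − 7·3
1 = −7·47 + 15·22
1 = 15·163 − 52·47
So 47·(-52) ≡ 1 (mod 163), giving 47⁻¹ ≡ 111.
x ≡ 47⁻¹·63 ≡ 111·63 ≡ 147 (mod 163).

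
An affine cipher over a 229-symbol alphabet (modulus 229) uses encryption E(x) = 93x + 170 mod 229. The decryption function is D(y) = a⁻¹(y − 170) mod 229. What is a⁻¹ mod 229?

197

Run Euclid on (229, 93):
229 = 2·93 + 43
93 = 2·43 + 7
43 = 6·7 + 1
7 = 7·1 + 0
The gcd is 1. Working backward:
1 = 43 − 6·7
1 = −6·93 + 13·43
1 = 13·229 − 32·93
Thus 93·(-32) ≡ 1 (mod 229); reducing, -32 mod 229 = 197.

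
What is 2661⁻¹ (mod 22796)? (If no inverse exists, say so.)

Run Euclid on (22796, 2661):
22796 = 8*2661 + 1508
2661 = 1*1508 + 1153
1508 = 1*1153 + 355
1153 = 3*355 + 88
355 = 4*88 + 3
88 = 29*3 + 1
3 = 3*1 + 0
Since gcd(2661, 22796) = 1, back-substitute to write 1 as a combination:
1 = 88 − 29·3
1 = −29·355 + 117·88
1 = 117·1153 − 380·355
1 = −380·1508 + 497·1153
1 = 497·2661 − 877·1508
1 = −877·22796 + 7513·2661
So 2661·7513 ≡ 1 (mod 22796).

7513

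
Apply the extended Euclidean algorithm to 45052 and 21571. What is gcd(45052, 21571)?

1

Apply Euclid's algorithm to 45052 and 21571:
45052 = 2×21571 + 1910
21571 = 11×1910 + 561
1910 = 3×561 + 227
561 = 2×227 + 107
227 = 2×107 + 13
107 = 8×13 + 3
13 = 4×3 + 1
3 = 3×1 + 0
gcd(45052, 21571) = 1.
Express as a combination:
1 = 13 − 4·3
1 = −4·107 + 33·13
1 = 33·227 − 70·107
1 = −70·561 + 173·227
1 = 173·1910 − 589·561
1 = −589·21571 + 6652·1910
1 = 6652·45052 − 13893·21571
So 1 = (6652)·45052 + (-13893)·21571.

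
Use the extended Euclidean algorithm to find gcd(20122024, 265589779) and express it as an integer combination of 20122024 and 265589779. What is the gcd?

Repeated division:
265589779 = 13×20122024 + 4003467
20122024 = 5×4003467 + 104689
4003467 = 38×104689 + 25285
104689 = 4×25285 + 3549
25285 = 7×3549 + 442
3549 = 8×442 + 13
442 = 34×13 + 0
gcd(20122024, 265589779) = 13.
Express as a combination:
13 = 3549 − 8·442
13 = −8·25285 + 57·3549
13 = 57·104689 − 236·25285
13 = −236·4003467 + 9025·104689
13 = 9025·20122024 − 45361·4003467
13 = −45361·265589779 + 598718·20122024
So 13 = (-45361)·265589779 + (598718)·20122024.

13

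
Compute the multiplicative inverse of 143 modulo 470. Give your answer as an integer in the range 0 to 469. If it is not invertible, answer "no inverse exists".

Extended Euclidean algorithm:
470 = 3*143 + 41
143 = 3*41 + 20
41 = 2*20 + 1
20 = 20*1 + 0
gcd = 1, so the inverse exists. Back-substitute:
1 = 41 − 2·20
1 = −2·143 + 7·41
1 = 7·470 − 23·143
Hence 143⁻¹ ≡ -23 ≡ 447 (mod 470).

447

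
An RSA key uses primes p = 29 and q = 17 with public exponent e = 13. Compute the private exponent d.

φ(n) = (p−1)(q−1) = 28·16 = 448.
Need d with 13·d ≡ 1 (mod 448). Apply the extended Euclidean algorithm:
448 = 34*13 + 6
13 = 2*6 + 1
6 = 6*1 + 0
Back-substitute:
1 = 13 − 2·6
1 = −2·448 + 69·13
So 13·69 ≡ 1 (mod 448), hence d = 69.

69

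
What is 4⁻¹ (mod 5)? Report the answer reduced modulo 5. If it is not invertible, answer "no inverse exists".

Run Euclid on (5, 4):
5 = 1*4 + 1
4 = 4*1 + 0
Since gcd(4, 5) = 1, back-substitute to write 1 as a combination:
1 = 5 − 4
Hence 4⁻¹ ≡ -1 ≡ 4 (mod 5).

4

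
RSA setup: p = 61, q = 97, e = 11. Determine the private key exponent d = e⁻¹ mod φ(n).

φ(n) = (p−1)(q−1) = 60·96 = 5760.
Need d with 11·d ≡ 1 (mod 5760). Apply the extended Euclidean algorithm:
5760 = 523×11 + 7
11 = 1×7 + 4
7 = 1×4 + 3
4 = 1×3 + 1
3 = 3×1 + 0
Back-substitute:
1 = 4 − 3
1 = −7 + 2·4
1 = 2·11 − 3·7
1 = −3·5760 + 1571·11
So 11·1571 ≡ 1 (mod 5760), hence d = 1571.

1571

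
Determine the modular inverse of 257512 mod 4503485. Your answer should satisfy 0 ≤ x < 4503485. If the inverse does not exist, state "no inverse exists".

135483

Extended Euclidean algorithm:
4503485 = 17*257512 + 125781
257512 = 2*125781 + 5950
125781 = 21*5950 + 831
5950 = 7*831 + 133
831 = 6*133 + 33
133 = 4*33 + 1
33 = 33*1 + 0
Since gcd(257512, 4503485) = 1, back-substitute to write 1 as a combination:
1 = 133 − 4·33
1 = −4·831 + 25·133
1 = 25·5950 − 179·831
1 = −179·125781 + 3784·5950
1 = 3784·257512 − 7747·125781
1 = −7747·4503485 + 135483·257512
So 257512·135483 ≡ 1 (mod 4503485).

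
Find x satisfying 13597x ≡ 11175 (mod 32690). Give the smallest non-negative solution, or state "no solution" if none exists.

First find gcd(13597, 32690):
32690 = 2*13597 + 5496
13597 = 2*5496 + 2605
5496 = 2*2605 + 286
2605 = 9*286 + 31
286 = 9*31 + 7
31 = 4*7 + 3
7 = 2*3 + 1
3 = 3*1 + 0
gcd = 1, so a unique solution mod 32690 exists.
Back-substitute for the Bézout coefficients:
1 = 7 − 2·3
1 = −2·31 + 9·7
1 = 9·286 − 83·31
1 = −83·2605 + 756·286
1 = 756·5496 − 1595·2605
1 = −1595·13597 + 3946·5496
1 = 3946·32690 − 9487·13597
So 13597·(-9487) ≡ 1 (mod 32690), giving 13597⁻¹ ≡ 23203.
x ≡ 13597⁻¹·11175 ≡ 23203·11175 ≡ 29135 (mod 32690).

29135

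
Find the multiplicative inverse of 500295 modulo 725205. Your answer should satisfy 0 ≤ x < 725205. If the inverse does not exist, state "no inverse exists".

Euclidean algorithm on 725205, 500295:
725205 = 1*500295 + 224910
500295 = 2*224910 + 50475
224910 = 4*50475 + 23010
50475 = 2*23010 + 4455
23010 = 5*4455 + 735
4455 = 6*735 + 45
735 = 16*45 + 15
45 = 3*15 + 0
The gcd is 15, not 1, hence no inverse exists.

no inverse exists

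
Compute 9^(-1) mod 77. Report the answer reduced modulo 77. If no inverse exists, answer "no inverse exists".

Apply the Euclidean algorithm to 77 and 9:
77 = 8×9 + 5
9 = 1×5 + 4
5 = 1×4 + 1
4 = 4×1 + 0
The gcd is 1. Working backward:
1 = 5 − 4
1 = −9 + 2·5
1 = 2·77 − 17·9
Thus 9·(-17) ≡ 1 (mod 77); reducing, -17 mod 77 = 60.

60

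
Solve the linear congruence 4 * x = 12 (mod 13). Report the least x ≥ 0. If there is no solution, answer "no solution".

3

First find gcd(4, 13):
13 = 3×4 + 1
4 = 4×1 + 0
gcd = 1, so a unique solution mod 13 exists.
Back-substitute for the Bézout coefficients:
1 = 13 − 3·4
So 4·(-3) ≡ 1 (mod 13), giving 4⁻¹ ≡ 10.
x ≡ 4⁻¹·12 ≡ 10·12 ≡ 3 (mod 13).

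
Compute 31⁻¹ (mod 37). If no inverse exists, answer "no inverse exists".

6

gcd(37, 31) by repeated division:
37 = 1×31 + 6
31 = 5×6 + 1
6 = 6×1 + 0
The gcd is 1. Working backward:
1 = 31 − 5·6
1 = −5·37 + 6·31
So 31·6 ≡ 1 (mod 37).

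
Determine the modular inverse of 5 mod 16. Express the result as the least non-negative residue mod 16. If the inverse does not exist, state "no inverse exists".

13

Extended Euclidean algorithm:
16 = 3·5 + 1
5 = 5·1 + 0
Since gcd(5, 16) = 1, back-substitute to write 1 as a combination:
1 = 16 − 3·5
Thus 5·(-3) ≡ 1 (mod 16); reducing, -3 mod 16 = 13.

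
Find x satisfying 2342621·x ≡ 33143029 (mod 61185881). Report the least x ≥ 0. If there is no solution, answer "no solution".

First find gcd(2342621, 61185881):
61185881 = 26·2342621 + 277735
2342621 = 8·277735 + 120741
277735 = 2·120741 + 36253
120741 = 3·36253 + 11982
36253 = 3·11982 + 307
11982 = 39·307 + 9
307 = 34·9 + 1
9 = 9·1 + 0
gcd = 1, so a unique solution mod 61185881 exists.
Back-substitute for the Bézout coefficients:
1 = 307 − 34·9
1 = −34·11982 + 1327·307
1 = 1327·36253 − 4015·11982
1 = −4015·120741 + 13372·36253
1 = 13372·277735 − 30759·120741
1 = −30759·2342621 + 259444·277735
1 = 259444·61185881 − 6776303·2342621
So 2342621·(-6776303) ≡ 1 (mod 61185881), giving 2342621⁻¹ ≡ 54409578.
x ≡ 2342621⁻¹·33143029 ≡ 54409578·33143029 ≡ 35938026 (mod 61185881).

35938026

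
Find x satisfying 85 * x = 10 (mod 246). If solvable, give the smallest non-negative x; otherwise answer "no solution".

First find gcd(85, 246):
246 = 2·85 + 76
85 = 1·76 + 9
76 = 8·9 + 4
9 = 2·4 + 1
4 = 4·1 + 0
gcd = 1, so a unique solution mod 246 exists.
Back-substitute for the Bézout coefficients:
1 = 9 − 2·4
1 = −2·76 + 17·9
1 = 17·85 − 19·76
1 = −19·246 + 55·85
So 85·(55) ≡ 1 (mod 246), giving 85⁻¹ ≡ 55.
x ≡ 85⁻¹·10 ≡ 55·10 ≡ 58 (mod 246).

58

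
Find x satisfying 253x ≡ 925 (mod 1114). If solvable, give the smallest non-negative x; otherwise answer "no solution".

761

First find gcd(253, 1114):
1114 = 4*253 + 102
253 = 2*102 + 49
102 = 2*49 + 4
49 = 12*4 + 1
4 = 4*1 + 0
gcd = 1, so a unique solution mod 1114 exists.
Back-substitute for the Bézout coefficients:
1 = 49 − 12·4
1 = −12·102 + 25·49
1 = 25·253 − 62·102
1 = −62·1114 + 273·253
So 253·(273) ≡ 1 (mod 1114), giving 253⁻¹ ≡ 273.
x ≡ 253⁻¹·925 ≡ 273·925 ≡ 761 (mod 1114).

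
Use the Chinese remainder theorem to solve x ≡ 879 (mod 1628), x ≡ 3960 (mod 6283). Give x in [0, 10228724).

Write x = 879 + 1628·k. Then 1628·k ≡ 3960 − 879 ≡ 3081 (mod 6283).
Need 1628⁻¹ mod 6283. Extended Euclid on (6283, 1628):
6283 = 3·1628 + 1399
1628 = 1·1399 + 229
1399 = 6·229 + 25
229 = 9·25 + 4
25 = 6·4 + 1
4 = 4·1 + 0
Back-substitute:
1 = 25 − 6·4
1 = −6·229 + 55·25
1 = 55·1399 − 336·229
1 = −336·1628 + 391·1399
1 = 391·6283 − 1509·1628
1628⁻¹ ≡ 4774 (mod 6283), so k ≡ 4774·3081 ≡ 191 (mod 6283).
x = 879 + 1628·191 = 311827.

311827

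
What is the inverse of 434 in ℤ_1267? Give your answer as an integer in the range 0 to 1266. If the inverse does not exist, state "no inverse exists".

Euclidean algorithm on 1267, 434:
1267 = 2·434 + 399
434 = 1·399 + 35
399 = 11·35 + 14
35 = 2·14 + 7
14 = 2·7 + 0
gcd(434, 1267) = 7 ≠ 1, so 434 has no multiplicative inverse modulo 1267.

no inverse exists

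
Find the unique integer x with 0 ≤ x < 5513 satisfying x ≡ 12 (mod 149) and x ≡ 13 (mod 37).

161

Write x = 12 + 149·k. Then 149·k ≡ 13 − 12 ≡ 1 (mod 37).
Need 149⁻¹ mod 37. Extended Euclid on (37, 1):
37 = 37*1 + 0
149⁻¹ ≡ 1 (mod 37), so k ≡ 1·1 ≡ 1 (mod 37).
x = 12 + 149·1 = 161.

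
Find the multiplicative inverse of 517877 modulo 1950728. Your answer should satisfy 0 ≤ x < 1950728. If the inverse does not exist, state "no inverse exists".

Run Euclid on (1950728, 517877):
1950728 = 3×517877 + 397097
517877 = 1×397097 + 120780
397097 = 3×120780 + 34757
120780 = 3×34757 + 16509
34757 = 2×16509 + 1739
16509 = 9×1739 + 858
1739 = 2×858 + 23
858 = 37×23 + 7
23 = 3×7 + 2
7 = 3×2 + 1
2 = 2×1 + 0
The gcd is 1. Working backward:
1 = 7 − 3·2
1 = −3·23 + 10·7
1 = 10·858 − 373·23
1 = −373·1739 + 756·858
1 = 756·16509 − 7177·1739
1 = −7177·34757 + 15110·16509
1 = 15110·120780 − 52507·34757
1 = −52507·397097 + 172631·120780
1 = 172631·517877 − 225138·397097
1 = −225138·1950728 + 848045·517877
So 517877·848045 ≡ 1 (mod 1950728).

848045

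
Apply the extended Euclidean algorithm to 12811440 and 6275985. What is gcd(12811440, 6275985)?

Euclidean algorithm:
12811440 = 2×6275985 + 259470
6275985 = 24×259470 + 48705
259470 = 5×48705 + 15945
48705 = 3×15945 + 870
15945 = 18×870 + 285
870 = 3×285 + 15
285 = 19×15 + 0
gcd(12811440, 6275985) = 15.
Express as a combination:
15 = 870 − 3·285
15 = −3·15945 + 55·870
15 = 55·48705 − 168·15945
15 = −168·259470 + 895·48705
15 = 895·6275985 − 21648·259470
15 = −21648·12811440 + 44191·6275985
So 15 = (-21648)·12811440 + (44191)·6275985.

15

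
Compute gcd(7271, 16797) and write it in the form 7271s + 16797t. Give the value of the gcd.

Euclidean algorithm:
16797 = 2·7271 + 2255
7271 = 3·2255 + 506
2255 = 4·506 + 231
506 = 2·231 + 44
231 = 5·44 + 11
44 = 4·11 + 0
gcd(7271, 16797) = 11.
Back-substituting:
11 = 231 − 5·44
11 = −5·506 + 11·231
11 = 11·2255 − 49·506
11 = −49·7271 + 158·2255
11 = 158·16797 − 365·7271
So 11 = (158)·16797 + (-365)·7271.

11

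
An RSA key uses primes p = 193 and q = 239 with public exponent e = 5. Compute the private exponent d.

36557

φ(n) = (p−1)(q−1) = 192·238 = 45696.
Need d with 5·d ≡ 1 (mod 45696). Apply the extended Euclidean algorithm:
45696 = 9139*5 + 1
5 = 5*1 + 0
Back-substitute:
1 = 45696 − 9139·5
So 5·(-9139) ≡ 1 (mod 45696), hence d ≡ -9139 ≡ 36557 (mod 45696).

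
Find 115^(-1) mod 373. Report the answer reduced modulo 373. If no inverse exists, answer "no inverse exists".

253

Apply the Euclidean algorithm to 373 and 115:
373 = 3·115 + 28
115 = 4·28 + 3
28 = 9·3 + 1
3 = 3·1 + 0
The gcd is 1. Working backward:
1 = 28 − 9·3
1 = −9·115 + 37·28
1 = 37·373 − 120·115
Hence 115⁻¹ ≡ -120 ≡ 253 (mod 373).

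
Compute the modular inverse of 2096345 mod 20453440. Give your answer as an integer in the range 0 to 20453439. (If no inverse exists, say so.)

no inverse exists

Euclidean algorithm on 20453440, 2096345:
20453440 = 9×2096345 + 1586335
2096345 = 1×1586335 + 510010
1586335 = 3×510010 + 56305
510010 = 9×56305 + 3265
56305 = 17×3265 + 800
3265 = 4×800 + 65
800 = 12×65 + 20
65 = 3×20 + 5
20 = 4×5 + 0
Since gcd = 5 > 1, 2096345 is not a unit mod 20453440.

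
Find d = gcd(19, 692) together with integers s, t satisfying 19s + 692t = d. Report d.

1

Repeated division:
692 = 36*19 + 8
19 = 2*8 + 3
8 = 2*3 + 2
3 = 1*2 + 1
2 = 2*1 + 0
gcd(19, 692) = 1.
Working backward:
1 = 3 − 2
1 = −8 + 3·3
1 = 3·19 − 7·8
1 = −7·692 + 255·19
So 1 = (-7)·692 + (255)·19.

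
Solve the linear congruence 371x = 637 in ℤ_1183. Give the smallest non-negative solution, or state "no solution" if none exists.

First find gcd(371, 1183):
1183 = 3·371 + 70
371 = 5·70 + 21
70 = 3·21 + 7
21 = 3·7 + 0
gcd = 7 and 7 | 637, so solutions exist. Divide through by 7: 53x ≡ 91 (mod 169).
Now find 53⁻¹ mod 169:
169 = 3*53 + 10
53 = 5*10 + 3
10 = 3*3 + 1
3 = 3*1 + 0
Back-substitute:
1 = 10 − 3·3
1 = −3·53 + 16·10
1 = 16·169 − 51·53
So 53·(-51) ≡ 1 (mod 169), i.e. 53⁻¹ ≡ 118.
Then x ≡ 118·91 ≡ 91 (mod 169); the smallest non-negative solution is x = 91.

91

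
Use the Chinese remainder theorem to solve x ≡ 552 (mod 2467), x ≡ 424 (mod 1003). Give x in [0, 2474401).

Write x = 552 + 2467·k. Then 2467·k ≡ 424 − 552 ≡ 875 (mod 1003).
Need 2467⁻¹ mod 1003. Extended Euclid on (1003, 461):
1003 = 2×461 + 81
461 = 5×81 + 56
81 = 1×56 + 25
56 = 2×25 + 6
25 = 4×6 + 1
6 = 6×1 + 0
Back-substitute:
1 = 25 − 4·6
1 = −4·56 + 9·25
1 = 9·81 − 13·56
1 = −13·461 + 74·81
1 = 74·1003 − 161·461
2467⁻¹ ≡ 842 (mod 1003), so k ≡ 842·875 ≡ 548 (mod 1003).
x = 552 + 2467·548 = 1352468.

1352468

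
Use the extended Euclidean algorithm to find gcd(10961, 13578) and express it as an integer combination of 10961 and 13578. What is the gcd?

1

Repeated division:
13578 = 1*10961 + 2617
10961 = 4*2617 + 493
2617 = 5*493 + 152
493 = 3*152 + 37
152 = 4*37 + 4
37 = 9*4 + 1
4 = 4*1 + 0
gcd(10961, 13578) = 1.
Working backward:
1 = 37 − 9·4
1 = −9·152 + 37·37
1 = 37·493 − 120·152
1 = −120·2617 + 637·493
1 = 637·10961 − 2668·2617
1 = −2668·13578 + 3305·10961
So 1 = (-2668)·13578 + (3305)·10961.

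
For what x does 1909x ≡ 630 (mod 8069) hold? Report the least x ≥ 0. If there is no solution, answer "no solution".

2659

First find gcd(1909, 8069):
8069 = 4×1909 + 433
1909 = 4×433 + 177
433 = 2×177 + 79
177 = 2×79 + 19
79 = 4×19 + 3
19 = 6×3 + 1
3 = 3×1 + 0
gcd = 1, so a unique solution mod 8069 exists.
Back-substitute for the Bézout coefficients:
1 = 19 − 6·3
1 = −6·79 + 25·19
1 = 25·177 − 56·79
1 = −56·433 + 137·177
1 = 137·1909 − 604·433
1 = −604·8069 + 2553·1909
So 1909·(2553) ≡ 1 (mod 8069), giving 1909⁻¹ ≡ 2553.
x ≡ 1909⁻¹·630 ≡ 2553·630 ≡ 2659 (mod 8069).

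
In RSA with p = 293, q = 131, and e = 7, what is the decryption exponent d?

φ(n) = (p−1)(q−1) = 292·130 = 37960.
Need d with 7·d ≡ 1 (mod 37960). Apply the extended Euclidean algorithm:
37960 = 5422·7 + 6
7 = 1·6 + 1
6 = 6·1 + 0
Back-substitute:
1 = 7 − 6
1 = −37960 + 5423·7
So 7·5423 ≡ 1 (mod 37960), hence d = 5423.

5423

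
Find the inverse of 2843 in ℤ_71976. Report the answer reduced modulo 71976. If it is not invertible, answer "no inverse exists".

gcd(71976, 2843) by repeated division:
71976 = 25×2843 + 901
2843 = 3×901 + 140
901 = 6×140 + 61
140 = 2×61 + 18
61 = 3×18 + 7
18 = 2×7 + 4
7 = 1×4 + 3
4 = 1×3 + 1
3 = 3×1 + 0
gcd = 1, so the inverse exists. Back-substitute:
1 = 4 − 3
1 = −7 + 2·4
1 = 2·18 − 5·7
1 = −5·61 + 17·18
1 = 17·140 − 39·61
1 = −39·901 + 251·140
1 = 251·2843 − 792·901
1 = −792·71976 + 20051·2843
So 2843·20051 ≡ 1 (mod 71976).

20051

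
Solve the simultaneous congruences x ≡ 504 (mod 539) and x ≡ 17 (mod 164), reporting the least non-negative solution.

Write x = 504 + 539·k. Then 539·k ≡ 17 − 504 ≡ 5 (mod 164).
Need 539⁻¹ mod 164. Extended Euclid on (164, 47):
164 = 3×47 + 23
47 = 2×23 + 1
23 = 23×1 + 0
Back-substitute:
1 = 47 − 2·23
1 = −2·164 + 7·47
539⁻¹ ≡ 7 (mod 164), so k ≡ 7·5 ≡ 35 (mod 164).
x = 504 + 539·35 = 19369.

19369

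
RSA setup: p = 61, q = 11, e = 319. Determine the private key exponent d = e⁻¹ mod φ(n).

φ(n) = (p−1)(q−1) = 60·10 = 600.
Need d with 319·d ≡ 1 (mod 600). Apply the extended Euclidean algorithm:
600 = 1×319 + 281
319 = 1×281 + 38
281 = 7×38 + 15
38 = 2×15 + 8
15 = 1×8 + 7
8 = 1×7 + 1
7 = 7×1 + 0
Back-substitute:
1 = 8 − 7
1 = −15 + 2·8
1 = 2·38 − 5·15
1 = −5·281 + 37·38
1 = 37·319 − 42·281
1 = −42·600 + 79·319
So 319·79 ≡ 1 (mod 600), hence d = 79.

79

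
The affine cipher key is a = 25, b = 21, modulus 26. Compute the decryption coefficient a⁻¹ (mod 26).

25

gcd(26, 25) by repeated division:
26 = 1·25 + 1
25 = 25·1 + 0
Since gcd(25, 26) = 1, back-substitute to write 1 as a combination:
1 = 26 − 25
Hence 25⁻¹ ≡ -1 ≡ 25 (mod 26).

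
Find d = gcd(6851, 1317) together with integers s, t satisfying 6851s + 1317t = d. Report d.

Euclidean algorithm:
6851 = 5·1317 + 266
1317 = 4·266 + 253
266 = 1·253 + 13
253 = 19·13 + 6
13 = 2·6 + 1
6 = 6·1 + 0
gcd(6851, 1317) = 1.
Express as a combination:
1 = 13 − 2·6
1 = −2·253 + 39·13
1 = 39·266 − 41·253
1 = −41·1317 + 203·266
1 = 203·6851 − 1056·1317
So 1 = (203)·6851 + (-1056)·1317.

1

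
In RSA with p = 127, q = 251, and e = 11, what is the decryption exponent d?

8591

φ(n) = (p−1)(q−1) = 126·250 = 31500.
Need d with 11·d ≡ 1 (mod 31500). Apply the extended Euclidean algorithm:
31500 = 2863*11 + 7
11 = 1*7 + 4
7 = 1*4 + 3
4 = 1*3 + 1
3 = 3*1 + 0
Back-substitute:
1 = 4 − 3
1 = −7 + 2·4
1 = 2·11 − 3·7
1 = −3·31500 + 8591·11
So 11·8591 ≡ 1 (mod 31500), hence d = 8591.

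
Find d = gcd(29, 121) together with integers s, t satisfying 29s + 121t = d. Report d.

1

Apply Euclid's algorithm to 121 and 29:
121 = 4×29 + 5
29 = 5×5 + 4
5 = 1×4 + 1
4 = 4×1 + 0
gcd(29, 121) = 1.
Back-substituting:
1 = 5 − 4
1 = −29 + 6·5
1 = 6·121 − 25·29
So 1 = (6)·121 + (-25)·29.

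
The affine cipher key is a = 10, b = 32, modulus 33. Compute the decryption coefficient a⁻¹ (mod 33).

gcd(33, 10) by repeated division:
33 = 3×10 + 3
10 = 3×3 + 1
3 = 3×1 + 0
gcd = 1, so the inverse exists. Back-substitute:
1 = 10 − 3·3
1 = −3·33 + 10·10
So 10·10 ≡ 1 (mod 33).

10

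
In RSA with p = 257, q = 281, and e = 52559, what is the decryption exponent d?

φ(n) = (p−1)(q−1) = 256·280 = 71680.
Need d with 52559·d ≡ 1 (mod 71680). Apply the extended Euclidean algorithm:
71680 = 1*52559 + 19121
52559 = 2*19121 + 14317
19121 = 1*14317 + 4804
14317 = 2*4804 + 4709
4804 = 1*4709 + 95
4709 = 49*95 + 54
95 = 1*54 + 41
54 = 1*41 + 13
41 = 3*13 + 2
13 = 6*2 + 1
2 = 2*1 + 0
Back-substitute:
1 = 13 − 6·2
1 = −6·41 + 19·13
1 = 19·54 − 25·41
1 = −25·95 + 44·54
1 = 44·4709 − 2181·95
1 = −2181·4804 + 2225·4709
1 = 2225·14317 − 6631·4804
1 = −6631·19121 + 8856·14317
1 = 8856·52559 − 24343·19121
1 = −24343·71680 + 33199·52559
So 52559·33199 ≡ 1 (mod 71680), hence d = 33199.

33199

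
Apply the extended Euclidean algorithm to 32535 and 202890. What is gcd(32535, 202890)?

15

Euclidean algorithm:
202890 = 6*32535 + 7680
32535 = 4*7680 + 1815
7680 = 4*1815 + 420
1815 = 4*420 + 135
420 = 3*135 + 15
135 = 9*15 + 0
gcd(32535, 202890) = 15.
Express as a combination:
15 = 420 − 3·135
15 = −3·1815 + 13·420
15 = 13·7680 − 55·1815
15 = −55·32535 + 233·7680
15 = 233·202890 − 1453·32535
So 15 = (233)·202890 + (-1453)·32535.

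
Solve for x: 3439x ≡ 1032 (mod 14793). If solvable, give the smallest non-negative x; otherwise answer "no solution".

First find gcd(3439, 14793):
14793 = 4·3439 + 1037
3439 = 3·1037 + 328
1037 = 3·328 + 53
328 = 6·53 + 10
53 = 5·10 + 3
10 = 3·3 + 1
3 = 3·1 + 0
gcd = 1, so a unique solution mod 14793 exists.
Back-substitute for the Bézout coefficients:
1 = 10 − 3·3
1 = −3·53 + 16·10
1 = 16·328 − 99·53
1 = −99·1037 + 313·328
1 = 313·3439 − 1038·1037
1 = −1038·14793 + 4465·3439
So 3439·(4465) ≡ 1 (mod 14793), giving 3439⁻¹ ≡ 4465.
x ≡ 3439⁻¹·1032 ≡ 4465·1032 ≡ 7257 (mod 14793).

7257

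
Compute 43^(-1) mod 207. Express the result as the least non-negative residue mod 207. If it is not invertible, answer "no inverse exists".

130

Extended Euclidean algorithm:
207 = 4×43 + 35
43 = 1×35 + 8
35 = 4×8 + 3
8 = 2×3 + 2
3 = 1×2 + 1
2 = 2×1 + 0
gcd = 1, so the inverse exists. Back-substitute:
1 = 3 − 2
1 = −8 + 3·3
1 = 3·35 − 13·8
1 = −13·43 + 16·35
1 = 16·207 − 77·43
Thus 43·(-77) ≡ 1 (mod 207); reducing, -77 mod 207 = 130.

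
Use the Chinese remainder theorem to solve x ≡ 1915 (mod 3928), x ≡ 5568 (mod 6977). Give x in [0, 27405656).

27097259

Write x = 1915 + 3928·k. Then 3928·k ≡ 5568 − 1915 ≡ 3653 (mod 6977).
Need 3928⁻¹ mod 6977. Extended Euclid on (6977, 3928):
6977 = 1×3928 + 3049
3928 = 1×3049 + 879
3049 = 3×879 + 412
879 = 2×412 + 55
412 = 7×55 + 27
55 = 2×27 + 1
27 = 27×1 + 0
Back-substitute:
1 = 55 − 2·27
1 = −2·412 + 15·55
1 = 15·879 − 32·412
1 = −32·3049 + 111·879
1 = 111·3928 − 143·3049
1 = −143·6977 + 254·3928
3928⁻¹ ≡ 254 (mod 6977), so k ≡ 254·3653 ≡ 6898 (mod 6977).
x = 1915 + 3928·6898 = 27097259.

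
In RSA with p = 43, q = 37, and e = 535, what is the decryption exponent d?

φ(n) = (p−1)(q−1) = 42·36 = 1512.
Need d with 535·d ≡ 1 (mod 1512). Apply the extended Euclidean algorithm:
1512 = 2·535 + 442
535 = 1·442 + 93
442 = 4·93 + 70
93 = 1·70 + 23
70 = 3·23 + 1
23 = 23·1 + 0
Back-substitute:
1 = 70 − 3·23
1 = −3·93 + 4·70
1 = 4·442 − 19·93
1 = −19·535 + 23·442
1 = 23·1512 − 65·535
So 535·(-65) ≡ 1 (mod 1512), hence d ≡ -65 ≡ 1447 (mod 1512).

1447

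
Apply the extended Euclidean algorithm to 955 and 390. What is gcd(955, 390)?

5

Euclidean algorithm:
955 = 2×390 + 175
390 = 2×175 + 40
175 = 4×40 + 15
40 = 2×15 + 10
15 = 1×10 + 5
10 = 2×5 + 0
gcd(955, 390) = 5.
Back-substituting:
5 = 15 − 10
5 = −40 + 3·15
5 = 3·175 − 13·40
5 = −13·390 + 29·175
5 = 29·955 − 71·390
So 5 = (29)·955 + (-71)·390.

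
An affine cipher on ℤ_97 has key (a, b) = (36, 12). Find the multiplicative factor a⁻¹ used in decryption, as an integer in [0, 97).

gcd(97, 36) by repeated division:
97 = 2*36 + 25
36 = 1*25 + 11
25 = 2*11 + 3
11 = 3*3 + 2
3 = 1*2 + 1
2 = 2*1 + 0
The gcd is 1. Working backward:
1 = 3 − 2
1 = −11 + 4·3
1 = 4·25 − 9·11
1 = −9·36 + 13·25
1 = 13·97 − 35·36
So 36·(-35) ≡ 1 (mod 97), and -35 ≡ 62 (mod 97).

62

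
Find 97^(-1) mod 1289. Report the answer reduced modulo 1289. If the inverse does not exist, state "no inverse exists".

598

Apply the Euclidean algorithm to 1289 and 97:
1289 = 13*97 + 28
97 = 3*28 + 13
28 = 2*13 + 2
13 = 6*2 + 1
2 = 2*1 + 0
gcd = 1, so the inverse exists. Back-substitute:
1 = 13 − 6·2
1 = −6·28 + 13·13
1 = 13·97 − 45·28
1 = −45·1289 + 598·97
So 97·598 ≡ 1 (mod 1289).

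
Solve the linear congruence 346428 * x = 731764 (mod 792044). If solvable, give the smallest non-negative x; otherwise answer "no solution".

14223

First find gcd(346428, 792044):
792044 = 2×346428 + 99188
346428 = 3×99188 + 48864
99188 = 2×48864 + 1460
48864 = 33×1460 + 684
1460 = 2×684 + 92
684 = 7×92 + 40
92 = 2×40 + 12
40 = 3×12 + 4
12 = 3×4 + 0
gcd = 4 and 4 | 731764, so solutions exist. Divide through by 4: 86607x ≡ 182941 (mod 198011).
Now find 86607⁻¹ mod 198011:
198011 = 2*86607 + 24797
86607 = 3*24797 + 12216
24797 = 2*12216 + 365
12216 = 33*365 + 171
365 = 2*171 + 23
171 = 7*23 + 10
23 = 2*10 + 3
10 = 3*3 + 1
3 = 3*1 + 0
Back-substitute:
1 = 10 − 3·3
1 = −3·23 + 7·10
1 = 7·171 − 52·23
1 = −52·365 + 111·171
1 = 111·12216 − 3715·365
1 = −3715·24797 + 7541·12216
1 = 7541·86607 − 26338·24797
1 = −26338·198011 + 60217·86607
So 86607⁻¹ ≡ 60217 (mod 198011).
Then x ≡ 60217·182941 ≡ 14223 (mod 198011); the smallest non-negative solution is x = 14223.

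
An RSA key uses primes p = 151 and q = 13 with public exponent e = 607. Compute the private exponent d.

φ(n) = (p−1)(q−1) = 150·12 = 1800.
Need d with 607·d ≡ 1 (mod 1800). Apply the extended Euclidean algorithm:
1800 = 2·607 + 586
607 = 1·586 + 21
586 = 27·21 + 19
21 = 1·19 + 2
19 = 9·2 + 1
2 = 2·1 + 0
Back-substitute:
1 = 19 − 9·2
1 = −9·21 + 10·19
1 = 10·586 − 279·21
1 = −279·607 + 289·586
1 = 289·1800 − 857·607
So 607·(-857) ≡ 1 (mod 1800), hence d ≡ -857 ≡ 943 (mod 1800).

943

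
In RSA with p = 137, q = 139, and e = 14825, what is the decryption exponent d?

9929

φ(n) = (p−1)(q−1) = 136·138 = 18768.
Need d with 14825·d ≡ 1 (mod 18768). Apply the extended Euclidean algorithm:
18768 = 1·14825 + 3943
14825 = 3·3943 + 2996
3943 = 1·2996 + 947
2996 = 3·947 + 155
947 = 6·155 + 17
155 = 9·17 + 2
17 = 8·2 + 1
2 = 2·1 + 0
Back-substitute:
1 = 17 − 8·2
1 = −8·155 + 73·17
1 = 73·947 − 446·155
1 = −446·2996 + 1411·947
1 = 1411·3943 − 1857·2996
1 = −1857·14825 + 6982·3943
1 = 6982·18768 − 8839·14825
So 14825·(-8839) ≡ 1 (mod 18768), hence d ≡ -8839 ≡ 9929 (mod 18768).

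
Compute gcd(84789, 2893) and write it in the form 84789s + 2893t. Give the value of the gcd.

1

Apply Euclid's algorithm to 84789 and 2893:
84789 = 29×2893 + 892
2893 = 3×892 + 217
892 = 4×217 + 24
217 = 9×24 + 1
24 = 24×1 + 0
gcd(84789, 2893) = 1.
Working backward:
1 = 217 − 9·24
1 = −9·892 + 37·217
1 = 37·2893 − 120·892
1 = −120·84789 + 3517·2893
So 1 = (-120)·84789 + (3517)·2893.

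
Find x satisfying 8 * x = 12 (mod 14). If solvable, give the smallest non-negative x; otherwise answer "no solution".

5

First find gcd(8, 14):
14 = 1×8 + 6
8 = 1×6 + 2
6 = 3×2 + 0
gcd = 2 and 2 | 12, so solutions exist. Divide through by 2: 4x ≡ 6 (mod 7).
Now find 4⁻¹ mod 7:
7 = 1×4 + 3
4 = 1×3 + 1
3 = 3×1 + 0
Back-substitute:
1 = 4 − 3
1 = −7 + 2·4
So 4⁻¹ ≡ 2 (mod 7).
Then x ≡ 2·6 ≡ 5 (mod 7); the smallest non-negative solution is x = 5.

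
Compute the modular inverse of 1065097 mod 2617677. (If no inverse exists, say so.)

100576

Run Euclid on (2617677, 1065097):
2617677 = 2·1065097 + 487483
1065097 = 2·487483 + 90131
487483 = 5·90131 + 36828
90131 = 2·36828 + 16475
36828 = 2·16475 + 3878
16475 = 4·3878 + 963
3878 = 4·963 + 26
963 = 37·26 + 1
26 = 26·1 + 0
gcd = 1, so the inverse exists. Back-substitute:
1 = 963 − 37·26
1 = −37·3878 + 149·963
1 = 149·16475 − 633·3878
1 = −633·36828 + 1415·16475
1 = 1415·90131 − 3463·36828
1 = −3463·487483 + 18730·90131
1 = 18730·1065097 − 40923·487483
1 = −40923·2617677 + 100576·1065097
So 1065097·100576 ≡ 1 (mod 2617677).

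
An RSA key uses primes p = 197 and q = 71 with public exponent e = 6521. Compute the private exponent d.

1801

φ(n) = (p−1)(q−1) = 196·70 = 13720.
Need d with 6521·d ≡ 1 (mod 13720). Apply the extended Euclidean algorithm:
13720 = 2*6521 + 678
6521 = 9*678 + 419
678 = 1*419 + 259
419 = 1*259 + 160
259 = 1*160 + 99
160 = 1*99 + 61
99 = 1*61 + 38
61 = 1*38 + 23
38 = 1*23 + 15
23 = 1*15 + 8
15 = 1*8 + 7
8 = 1*7 + 1
7 = 7*1 + 0
Back-substitute:
1 = 8 − 7
1 = −15 + 2·8
1 = 2·23 − 3·15
1 = −3·38 + 5·23
1 = 5·61 − 8·38
1 = −8·99 + 13·61
1 = 13·160 − 21·99
1 = −21·259 + 34·160
1 = 34·419 − 55·259
1 = −55·678 + 89·419
1 = 89·6521 − 856·678
1 = −856·13720 + 1801·6521
So 6521·1801 ≡ 1 (mod 13720), hence d = 1801.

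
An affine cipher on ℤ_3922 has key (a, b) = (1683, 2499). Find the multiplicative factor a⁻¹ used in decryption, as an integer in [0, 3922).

Extended Euclidean algorithm:
3922 = 2·1683 + 556
1683 = 3·556 + 15
556 = 37·15 + 1
15 = 15·1 + 0
The gcd is 1. Working backward:
1 = 556 − 37·15
1 = −37·1683 + 112·556
1 = 112·3922 − 261·1683
Hence 1683⁻¹ ≡ -261 ≡ 3661 (mod 3922).

3661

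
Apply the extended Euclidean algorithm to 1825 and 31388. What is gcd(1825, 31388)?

Apply Euclid's algorithm to 31388 and 1825:
31388 = 17×1825 + 363
1825 = 5×363 + 10
363 = 36×10 + 3
10 = 3×3 + 1
3 = 3×1 + 0
gcd(1825, 31388) = 1.
Back-substituting:
1 = 10 − 3·3
1 = −3·363 + 109·10
1 = 109·1825 − 548·363
1 = −548·31388 + 9425·1825
So 1 = (-548)·31388 + (9425)·1825.

1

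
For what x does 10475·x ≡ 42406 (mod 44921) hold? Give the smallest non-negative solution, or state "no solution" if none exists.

First find gcd(10475, 44921):
44921 = 4×10475 + 3021
10475 = 3×3021 + 1412
3021 = 2×1412 + 197
1412 = 7×197 + 33
197 = 5×33 + 32
33 = 1×32 + 1
32 = 32×1 + 0
gcd = 1, so a unique solution mod 44921 exists.
Back-substitute for the Bézout coefficients:
1 = 33 − 32
1 = −197 + 6·33
1 = 6·1412 − 43·197
1 = −43·3021 + 92·1412
1 = 92·10475 − 319·3021
1 = −319·44921 + 1368·10475
So 10475·(1368) ≡ 1 (mod 44921), giving 10475⁻¹ ≡ 1368.
x ≡ 10475⁻¹·42406 ≡ 1368·42406 ≡ 18397 (mod 44921).

18397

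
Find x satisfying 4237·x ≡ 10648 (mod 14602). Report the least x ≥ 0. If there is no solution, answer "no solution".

First find gcd(4237, 14602):
14602 = 3×4237 + 1891
4237 = 2×1891 + 455
1891 = 4×455 + 71
455 = 6×71 + 29
71 = 2×29 + 13
29 = 2×13 + 3
13 = 4×3 + 1
3 = 3×1 + 0
gcd = 1, so a unique solution mod 14602 exists.
Back-substitute for the Bézout coefficients:
1 = 13 − 4·3
1 = −4·29 + 9·13
1 = 9·71 − 22·29
1 = −22·455 + 141·71
1 = 141·1891 − 586·455
1 = −586·4237 + 1313·1891
1 = 1313·14602 − 4525·4237
So 4237·(-4525) ≡ 1 (mod 14602), giving 4237⁻¹ ≡ 10077.
x ≡ 4237⁻¹·10648 ≡ 10077·10648 ≡ 4400 (mod 14602).

4400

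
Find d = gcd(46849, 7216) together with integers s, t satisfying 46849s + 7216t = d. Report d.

11

Apply Euclid's algorithm to 46849 and 7216:
46849 = 6×7216 + 3553
7216 = 2×3553 + 110
3553 = 32×110 + 33
110 = 3×33 + 11
33 = 3×11 + 0
gcd(46849, 7216) = 11.
Express as a combination:
11 = 110 − 3·33
11 = −3·3553 + 97·110
11 = 97·7216 − 197·3553
11 = −197·46849 + 1279·7216
So 11 = (-197)·46849 + (1279)·7216.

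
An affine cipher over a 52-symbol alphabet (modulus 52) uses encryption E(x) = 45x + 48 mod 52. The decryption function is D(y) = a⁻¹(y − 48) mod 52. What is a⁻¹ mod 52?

gcd(52, 45) by repeated division:
52 = 1*45 + 7
45 = 6*7 + 3
7 = 2*3 + 1
3 = 3*1 + 0
gcd = 1, so the inverse exists. Back-substitute:
1 = 7 − 2·3
1 = −2·45 + 13·7
1 = 13·52 − 15·45
Hence 45⁻¹ ≡ -15 ≡ 37 (mod 52).

37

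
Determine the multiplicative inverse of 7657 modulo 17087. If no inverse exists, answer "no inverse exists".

8105

Run Euclid on (17087, 7657):
17087 = 2×7657 + 1773
7657 = 4×1773 + 565
1773 = 3×565 + 78
565 = 7×78 + 19
78 = 4×19 + 2
19 = 9×2 + 1
2 = 2×1 + 0
gcd = 1, so the inverse exists. Back-substitute:
1 = 19 − 9·2
1 = −9·78 + 37·19
1 = 37·565 − 268·78
1 = −268·1773 + 841·565
1 = 841·7657 − 3632·1773
1 = −3632·17087 + 8105·7657
So 7657·8105 ≡ 1 (mod 17087).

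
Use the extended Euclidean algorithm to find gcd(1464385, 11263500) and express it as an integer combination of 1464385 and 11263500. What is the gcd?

5

Euclidean algorithm:
11263500 = 7×1464385 + 1012805
1464385 = 1×1012805 + 451580
1012805 = 2×451580 + 109645
451580 = 4×109645 + 13000
109645 = 8×13000 + 5645
13000 = 2×5645 + 1710
5645 = 3×1710 + 515
1710 = 3×515 + 165
515 = 3×165 + 20
165 = 8×20 + 5
20 = 4×5 + 0
gcd(1464385, 11263500) = 5.
Express as a combination:
5 = 165 − 8·20
5 = −8·515 + 25·165
5 = 25·1710 − 83·515
5 = −83·5645 + 274·1710
5 = 274·13000 − 631·5645
5 = −631·109645 + 5322·13000
5 = 5322·451580 − 21919·109645
5 = −21919·1012805 + 49160·451580
5 = 49160·1464385 − 71079·1012805
5 = −71079·11263500 + 546713·1464385
So 5 = (-71079)·11263500 + (546713)·1464385.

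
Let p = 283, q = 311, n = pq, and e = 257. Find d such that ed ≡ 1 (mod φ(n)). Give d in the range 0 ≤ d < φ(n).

φ(n) = (p−1)(q−1) = 282·310 = 87420.
Need d with 257·d ≡ 1 (mod 87420). Apply the extended Euclidean algorithm:
87420 = 340*257 + 40
257 = 6*40 + 17
40 = 2*17 + 6
17 = 2*6 + 5
6 = 1*5 + 1
5 = 5*1 + 0
Back-substitute:
1 = 6 − 5
1 = −17 + 3·6
1 = 3·40 − 7·17
1 = −7·257 + 45·40
1 = 45·87420 − 15307·257
So 257·(-15307) ≡ 1 (mod 87420), hence d ≡ -15307 ≡ 72113 (mod 87420).

72113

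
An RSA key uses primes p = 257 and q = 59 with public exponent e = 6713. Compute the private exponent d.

2057

φ(n) = (p−1)(q−1) = 256·58 = 14848.
Need d with 6713·d ≡ 1 (mod 14848). Apply the extended Euclidean algorithm:
14848 = 2×6713 + 1422
6713 = 4×1422 + 1025
1422 = 1×1025 + 397
1025 = 2×397 + 231
397 = 1×231 + 166
231 = 1×166 + 65
166 = 2×65 + 36
65 = 1×36 + 29
36 = 1×29 + 7
29 = 4×7 + 1
7 = 7×1 + 0
Back-substitute:
1 = 29 − 4·7
1 = −4·36 + 5·29
1 = 5·65 − 9·36
1 = −9·166 + 23·65
1 = 23·231 − 32·166
1 = −32·397 + 55·231
1 = 55·1025 − 142·397
1 = −142·1422 + 197·1025
1 = 197·6713 − 930·1422
1 = −930·14848 + 2057·6713
So 6713·2057 ≡ 1 (mod 14848), hence d = 2057.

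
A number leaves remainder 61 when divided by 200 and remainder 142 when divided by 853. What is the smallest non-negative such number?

Write x = 61 + 200·k. Then 200·k ≡ 142 − 61 ≡ 81 (mod 853).
Need 200⁻¹ mod 853. Extended Euclid on (853, 200):
853 = 4·200 + 53
200 = 3·53 + 41
53 = 1·41 + 12
41 = 3·12 + 5
12 = 2·5 + 2
5 = 2·2 + 1
2 = 2·1 + 0
Back-substitute:
1 = 5 − 2·2
1 = −2·12 + 5·5
1 = 5·41 − 17·12
1 = −17·53 + 22·41
1 = 22·200 − 83·53
1 = −83·853 + 354·200
200⁻¹ ≡ 354 (mod 853), so k ≡ 354·81 ≡ 525 (mod 853).
x = 61 + 200·525 = 105061.

105061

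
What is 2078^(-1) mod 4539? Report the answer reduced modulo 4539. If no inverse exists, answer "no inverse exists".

gcd(4539, 2078) by repeated division:
4539 = 2*2078 + 383
2078 = 5*383 + 163
383 = 2*163 + 57
163 = 2*57 + 49
57 = 1*49 + 8
49 = 6*8 + 1
8 = 8*1 + 0
gcd = 1, so the inverse exists. Back-substitute:
1 = 49 − 6·8
1 = −6·57 + 7·49
1 = 7·163 − 20·57
1 = −20·383 + 47·163
1 = 47·2078 − 255·383
1 = −255·4539 + 557·2078
So 2078·557 ≡ 1 (mod 4539).

557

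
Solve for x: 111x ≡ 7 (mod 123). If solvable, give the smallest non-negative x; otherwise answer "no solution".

gcd(111, 123):
123 = 1×111 + 12
111 = 9×12 + 3
12 = 4×3 + 0
gcd = 3, but 3 ∤ 7, so the congruence has no solution.

no solution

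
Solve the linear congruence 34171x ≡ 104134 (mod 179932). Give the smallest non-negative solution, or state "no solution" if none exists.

162490

First find gcd(34171, 179932):
179932 = 5×34171 + 9077
34171 = 3×9077 + 6940
9077 = 1×6940 + 2137
6940 = 3×2137 + 529
2137 = 4×529 + 21
529 = 25×21 + 4
21 = 5×4 + 1
4 = 4×1 + 0
gcd = 1, so a unique solution mod 179932 exists.
Back-substitute for the Bézout coefficients:
1 = 21 − 5·4
1 = −5·529 + 126·21
1 = 126·2137 − 509·529
1 = −509·6940 + 1653·2137
1 = 1653·9077 − 2162·6940
1 = −2162·34171 + 8139·9077
1 = 8139·179932 − 42857·34171
So 34171·(-42857) ≡ 1 (mod 179932), giving 34171⁻¹ ≡ 137075.
x ≡ 34171⁻¹·104134 ≡ 137075·104134 ≡ 162490 (mod 179932).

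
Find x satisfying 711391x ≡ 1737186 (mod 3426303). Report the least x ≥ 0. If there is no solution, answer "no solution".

812139

First find gcd(711391, 3426303):
3426303 = 4×711391 + 580739
711391 = 1×580739 + 130652
580739 = 4×130652 + 58131
130652 = 2×58131 + 14390
58131 = 4×14390 + 571
14390 = 25×571 + 115
571 = 4×115 + 111
115 = 1×111 + 4
111 = 27×4 + 3
4 = 1×3 + 1
3 = 3×1 + 0
gcd = 1, so a unique solution mod 3426303 exists.
Back-substitute for the Bézout coefficients:
1 = 4 − 3
1 = −111 + 28·4
1 = 28·115 − 29·111
1 = −29·571 + 144·115
1 = 144·14390 − 3629·571
1 = −3629·58131 + 14660·14390
1 = 14660·130652 − 32949·58131
1 = −32949·580739 + 146456·130652
1 = 146456·711391 − 179405·580739
1 = −179405·3426303 + 864076·711391
So 711391·(864076) ≡ 1 (mod 3426303), giving 711391⁻¹ ≡ 864076.
x ≡ 711391⁻¹·1737186 ≡ 864076·1737186 ≡ 812139 (mod 3426303).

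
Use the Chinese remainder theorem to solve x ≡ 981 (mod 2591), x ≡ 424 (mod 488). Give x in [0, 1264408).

594320

Write x = 981 + 2591·k. Then 2591·k ≡ 424 − 981 ≡ 419 (mod 488).
Need 2591⁻¹ mod 488. Extended Euclid on (488, 151):
488 = 3·151 + 35
151 = 4·35 + 11
35 = 3·11 + 2
11 = 5·2 + 1
2 = 2·1 + 0
Back-substitute:
1 = 11 − 5·2
1 = −5·35 + 16·11
1 = 16·151 − 69·35
1 = −69·488 + 223·151
2591⁻¹ ≡ 223 (mod 488), so k ≡ 223·419 ≡ 229 (mod 488).
x = 981 + 2591·229 = 594320.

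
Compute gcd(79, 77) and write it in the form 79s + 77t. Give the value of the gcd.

1

Apply Euclid's algorithm to 79 and 77:
79 = 1×77 + 2
77 = 38×2 + 1
2 = 2×1 + 0
gcd(79, 77) = 1.
Express as a combination:
1 = 77 − 38·2
1 = −38·79 + 39·77
So 1 = (-38)·79 + (39)·77.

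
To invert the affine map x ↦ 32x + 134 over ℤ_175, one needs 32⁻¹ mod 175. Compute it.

gcd(175, 32) by repeated division:
175 = 5·32 + 15
32 = 2·15 + 2
15 = 7·2 + 1
2 = 2·1 + 0
Since gcd(32, 175) = 1, back-substitute to write 1 as a combination:
1 = 15 − 7·2
1 = −7·32 + 15·15
1 = 15·175 − 82·32
Hence 32⁻¹ ≡ -82 ≡ 93 (mod 175).

93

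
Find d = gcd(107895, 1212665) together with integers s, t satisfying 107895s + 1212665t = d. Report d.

Euclidean algorithm:
1212665 = 11*107895 + 25820
107895 = 4*25820 + 4615
25820 = 5*4615 + 2745
4615 = 1*2745 + 1870
2745 = 1*1870 + 875
1870 = 2*875 + 120
875 = 7*120 + 35
120 = 3*35 + 15
35 = 2*15 + 5
15 = 3*5 + 0
gcd(107895, 1212665) = 5.
Express as a combination:
5 = 35 − 2·15
5 = −2·120 + 7·35
5 = 7·875 − 51·120
5 = −51·1870 + 109·875
5 = 109·2745 − 160·1870
5 = −160·4615 + 269·2745
5 = 269·25820 − 1505·4615
5 = −1505·107895 + 6289·25820
5 = 6289·1212665 − 70684·107895
So 5 = (6289)·1212665 + (-70684)·107895.

5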